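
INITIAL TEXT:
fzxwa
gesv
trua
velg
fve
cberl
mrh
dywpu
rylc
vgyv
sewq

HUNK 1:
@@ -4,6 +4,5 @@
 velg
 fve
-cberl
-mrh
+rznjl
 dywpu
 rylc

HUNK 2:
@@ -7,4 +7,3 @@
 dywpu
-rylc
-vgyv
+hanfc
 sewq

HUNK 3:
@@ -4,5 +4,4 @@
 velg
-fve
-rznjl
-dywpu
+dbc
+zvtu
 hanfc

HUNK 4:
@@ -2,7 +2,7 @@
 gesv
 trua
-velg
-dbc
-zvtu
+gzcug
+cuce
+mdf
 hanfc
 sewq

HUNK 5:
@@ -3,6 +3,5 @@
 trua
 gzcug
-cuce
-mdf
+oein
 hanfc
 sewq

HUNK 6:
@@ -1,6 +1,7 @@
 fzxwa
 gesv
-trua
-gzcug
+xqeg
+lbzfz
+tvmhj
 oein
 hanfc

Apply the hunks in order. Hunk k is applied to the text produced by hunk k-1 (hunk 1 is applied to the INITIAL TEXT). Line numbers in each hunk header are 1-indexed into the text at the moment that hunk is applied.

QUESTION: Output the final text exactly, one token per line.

Answer: fzxwa
gesv
xqeg
lbzfz
tvmhj
oein
hanfc
sewq

Derivation:
Hunk 1: at line 4 remove [cberl,mrh] add [rznjl] -> 10 lines: fzxwa gesv trua velg fve rznjl dywpu rylc vgyv sewq
Hunk 2: at line 7 remove [rylc,vgyv] add [hanfc] -> 9 lines: fzxwa gesv trua velg fve rznjl dywpu hanfc sewq
Hunk 3: at line 4 remove [fve,rznjl,dywpu] add [dbc,zvtu] -> 8 lines: fzxwa gesv trua velg dbc zvtu hanfc sewq
Hunk 4: at line 2 remove [velg,dbc,zvtu] add [gzcug,cuce,mdf] -> 8 lines: fzxwa gesv trua gzcug cuce mdf hanfc sewq
Hunk 5: at line 3 remove [cuce,mdf] add [oein] -> 7 lines: fzxwa gesv trua gzcug oein hanfc sewq
Hunk 6: at line 1 remove [trua,gzcug] add [xqeg,lbzfz,tvmhj] -> 8 lines: fzxwa gesv xqeg lbzfz tvmhj oein hanfc sewq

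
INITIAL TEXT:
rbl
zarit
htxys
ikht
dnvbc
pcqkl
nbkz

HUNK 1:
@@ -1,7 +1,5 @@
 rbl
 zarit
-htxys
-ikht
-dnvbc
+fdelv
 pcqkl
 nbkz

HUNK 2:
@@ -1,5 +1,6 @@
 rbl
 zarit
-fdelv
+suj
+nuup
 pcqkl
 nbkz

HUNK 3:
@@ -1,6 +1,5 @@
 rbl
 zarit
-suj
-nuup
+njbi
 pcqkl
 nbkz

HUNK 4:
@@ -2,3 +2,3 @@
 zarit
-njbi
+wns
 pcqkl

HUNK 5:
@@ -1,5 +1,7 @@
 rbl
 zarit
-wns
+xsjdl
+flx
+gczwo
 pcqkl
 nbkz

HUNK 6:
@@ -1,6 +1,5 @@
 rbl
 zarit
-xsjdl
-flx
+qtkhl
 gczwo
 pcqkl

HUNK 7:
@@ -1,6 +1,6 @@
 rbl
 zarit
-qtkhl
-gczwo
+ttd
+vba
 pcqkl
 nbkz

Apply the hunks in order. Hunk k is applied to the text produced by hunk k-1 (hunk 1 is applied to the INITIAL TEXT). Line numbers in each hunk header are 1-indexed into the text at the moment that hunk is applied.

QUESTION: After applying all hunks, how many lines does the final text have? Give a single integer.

Hunk 1: at line 1 remove [htxys,ikht,dnvbc] add [fdelv] -> 5 lines: rbl zarit fdelv pcqkl nbkz
Hunk 2: at line 1 remove [fdelv] add [suj,nuup] -> 6 lines: rbl zarit suj nuup pcqkl nbkz
Hunk 3: at line 1 remove [suj,nuup] add [njbi] -> 5 lines: rbl zarit njbi pcqkl nbkz
Hunk 4: at line 2 remove [njbi] add [wns] -> 5 lines: rbl zarit wns pcqkl nbkz
Hunk 5: at line 1 remove [wns] add [xsjdl,flx,gczwo] -> 7 lines: rbl zarit xsjdl flx gczwo pcqkl nbkz
Hunk 6: at line 1 remove [xsjdl,flx] add [qtkhl] -> 6 lines: rbl zarit qtkhl gczwo pcqkl nbkz
Hunk 7: at line 1 remove [qtkhl,gczwo] add [ttd,vba] -> 6 lines: rbl zarit ttd vba pcqkl nbkz
Final line count: 6

Answer: 6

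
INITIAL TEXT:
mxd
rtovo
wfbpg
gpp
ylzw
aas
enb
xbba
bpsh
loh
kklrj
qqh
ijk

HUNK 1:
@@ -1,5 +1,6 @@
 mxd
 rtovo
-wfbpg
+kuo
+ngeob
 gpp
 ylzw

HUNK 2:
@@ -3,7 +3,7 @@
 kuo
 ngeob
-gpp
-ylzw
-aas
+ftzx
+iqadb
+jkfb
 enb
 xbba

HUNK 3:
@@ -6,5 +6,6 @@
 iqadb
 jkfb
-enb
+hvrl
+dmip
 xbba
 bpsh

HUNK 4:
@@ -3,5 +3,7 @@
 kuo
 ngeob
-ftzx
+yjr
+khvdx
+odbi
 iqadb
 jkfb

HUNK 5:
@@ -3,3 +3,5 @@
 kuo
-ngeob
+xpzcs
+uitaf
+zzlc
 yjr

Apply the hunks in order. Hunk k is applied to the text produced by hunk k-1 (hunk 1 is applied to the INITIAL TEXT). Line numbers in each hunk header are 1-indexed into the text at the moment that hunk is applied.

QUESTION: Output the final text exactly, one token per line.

Hunk 1: at line 1 remove [wfbpg] add [kuo,ngeob] -> 14 lines: mxd rtovo kuo ngeob gpp ylzw aas enb xbba bpsh loh kklrj qqh ijk
Hunk 2: at line 3 remove [gpp,ylzw,aas] add [ftzx,iqadb,jkfb] -> 14 lines: mxd rtovo kuo ngeob ftzx iqadb jkfb enb xbba bpsh loh kklrj qqh ijk
Hunk 3: at line 6 remove [enb] add [hvrl,dmip] -> 15 lines: mxd rtovo kuo ngeob ftzx iqadb jkfb hvrl dmip xbba bpsh loh kklrj qqh ijk
Hunk 4: at line 3 remove [ftzx] add [yjr,khvdx,odbi] -> 17 lines: mxd rtovo kuo ngeob yjr khvdx odbi iqadb jkfb hvrl dmip xbba bpsh loh kklrj qqh ijk
Hunk 5: at line 3 remove [ngeob] add [xpzcs,uitaf,zzlc] -> 19 lines: mxd rtovo kuo xpzcs uitaf zzlc yjr khvdx odbi iqadb jkfb hvrl dmip xbba bpsh loh kklrj qqh ijk

Answer: mxd
rtovo
kuo
xpzcs
uitaf
zzlc
yjr
khvdx
odbi
iqadb
jkfb
hvrl
dmip
xbba
bpsh
loh
kklrj
qqh
ijk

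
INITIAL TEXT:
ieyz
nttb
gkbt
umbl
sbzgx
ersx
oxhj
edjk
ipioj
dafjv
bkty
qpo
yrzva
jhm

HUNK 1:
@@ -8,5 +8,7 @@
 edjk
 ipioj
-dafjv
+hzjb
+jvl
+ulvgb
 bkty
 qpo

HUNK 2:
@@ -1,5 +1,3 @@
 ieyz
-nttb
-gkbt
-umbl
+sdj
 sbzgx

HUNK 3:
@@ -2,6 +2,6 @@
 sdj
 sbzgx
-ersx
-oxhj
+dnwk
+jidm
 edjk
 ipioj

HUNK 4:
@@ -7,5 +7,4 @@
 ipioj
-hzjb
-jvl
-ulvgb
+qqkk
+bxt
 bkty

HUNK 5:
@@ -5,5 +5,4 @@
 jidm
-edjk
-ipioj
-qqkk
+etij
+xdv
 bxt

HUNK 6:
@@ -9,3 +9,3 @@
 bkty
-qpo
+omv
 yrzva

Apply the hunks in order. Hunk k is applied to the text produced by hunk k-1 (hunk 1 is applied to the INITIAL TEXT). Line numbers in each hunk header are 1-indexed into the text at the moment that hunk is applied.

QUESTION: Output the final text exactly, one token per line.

Answer: ieyz
sdj
sbzgx
dnwk
jidm
etij
xdv
bxt
bkty
omv
yrzva
jhm

Derivation:
Hunk 1: at line 8 remove [dafjv] add [hzjb,jvl,ulvgb] -> 16 lines: ieyz nttb gkbt umbl sbzgx ersx oxhj edjk ipioj hzjb jvl ulvgb bkty qpo yrzva jhm
Hunk 2: at line 1 remove [nttb,gkbt,umbl] add [sdj] -> 14 lines: ieyz sdj sbzgx ersx oxhj edjk ipioj hzjb jvl ulvgb bkty qpo yrzva jhm
Hunk 3: at line 2 remove [ersx,oxhj] add [dnwk,jidm] -> 14 lines: ieyz sdj sbzgx dnwk jidm edjk ipioj hzjb jvl ulvgb bkty qpo yrzva jhm
Hunk 4: at line 7 remove [hzjb,jvl,ulvgb] add [qqkk,bxt] -> 13 lines: ieyz sdj sbzgx dnwk jidm edjk ipioj qqkk bxt bkty qpo yrzva jhm
Hunk 5: at line 5 remove [edjk,ipioj,qqkk] add [etij,xdv] -> 12 lines: ieyz sdj sbzgx dnwk jidm etij xdv bxt bkty qpo yrzva jhm
Hunk 6: at line 9 remove [qpo] add [omv] -> 12 lines: ieyz sdj sbzgx dnwk jidm etij xdv bxt bkty omv yrzva jhm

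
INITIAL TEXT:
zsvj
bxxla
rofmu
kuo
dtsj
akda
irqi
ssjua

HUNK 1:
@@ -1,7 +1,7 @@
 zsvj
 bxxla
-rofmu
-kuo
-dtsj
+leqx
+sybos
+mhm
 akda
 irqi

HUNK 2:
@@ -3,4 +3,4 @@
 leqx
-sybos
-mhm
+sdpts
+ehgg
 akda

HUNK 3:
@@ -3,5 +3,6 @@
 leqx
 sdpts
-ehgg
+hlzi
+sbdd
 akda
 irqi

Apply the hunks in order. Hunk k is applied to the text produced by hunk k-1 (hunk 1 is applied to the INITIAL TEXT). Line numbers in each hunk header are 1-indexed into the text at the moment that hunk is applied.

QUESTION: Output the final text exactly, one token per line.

Hunk 1: at line 1 remove [rofmu,kuo,dtsj] add [leqx,sybos,mhm] -> 8 lines: zsvj bxxla leqx sybos mhm akda irqi ssjua
Hunk 2: at line 3 remove [sybos,mhm] add [sdpts,ehgg] -> 8 lines: zsvj bxxla leqx sdpts ehgg akda irqi ssjua
Hunk 3: at line 3 remove [ehgg] add [hlzi,sbdd] -> 9 lines: zsvj bxxla leqx sdpts hlzi sbdd akda irqi ssjua

Answer: zsvj
bxxla
leqx
sdpts
hlzi
sbdd
akda
irqi
ssjua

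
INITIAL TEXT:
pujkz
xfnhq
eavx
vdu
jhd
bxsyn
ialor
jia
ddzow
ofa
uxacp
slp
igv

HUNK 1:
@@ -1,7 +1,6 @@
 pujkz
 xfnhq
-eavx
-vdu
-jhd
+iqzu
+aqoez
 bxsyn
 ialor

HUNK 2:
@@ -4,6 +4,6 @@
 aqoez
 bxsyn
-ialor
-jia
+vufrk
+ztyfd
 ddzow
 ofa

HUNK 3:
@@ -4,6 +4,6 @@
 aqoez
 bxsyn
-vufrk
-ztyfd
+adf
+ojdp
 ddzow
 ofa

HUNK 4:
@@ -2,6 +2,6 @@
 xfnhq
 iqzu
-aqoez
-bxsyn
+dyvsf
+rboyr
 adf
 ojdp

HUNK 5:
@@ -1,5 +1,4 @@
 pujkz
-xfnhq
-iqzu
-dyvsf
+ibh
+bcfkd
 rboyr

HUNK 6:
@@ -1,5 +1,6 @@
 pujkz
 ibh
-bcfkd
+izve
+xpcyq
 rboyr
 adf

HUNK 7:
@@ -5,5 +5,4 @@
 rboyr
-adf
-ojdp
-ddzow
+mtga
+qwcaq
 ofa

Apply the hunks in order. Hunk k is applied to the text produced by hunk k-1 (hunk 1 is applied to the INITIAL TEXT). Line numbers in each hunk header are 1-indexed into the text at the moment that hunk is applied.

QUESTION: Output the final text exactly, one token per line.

Answer: pujkz
ibh
izve
xpcyq
rboyr
mtga
qwcaq
ofa
uxacp
slp
igv

Derivation:
Hunk 1: at line 1 remove [eavx,vdu,jhd] add [iqzu,aqoez] -> 12 lines: pujkz xfnhq iqzu aqoez bxsyn ialor jia ddzow ofa uxacp slp igv
Hunk 2: at line 4 remove [ialor,jia] add [vufrk,ztyfd] -> 12 lines: pujkz xfnhq iqzu aqoez bxsyn vufrk ztyfd ddzow ofa uxacp slp igv
Hunk 3: at line 4 remove [vufrk,ztyfd] add [adf,ojdp] -> 12 lines: pujkz xfnhq iqzu aqoez bxsyn adf ojdp ddzow ofa uxacp slp igv
Hunk 4: at line 2 remove [aqoez,bxsyn] add [dyvsf,rboyr] -> 12 lines: pujkz xfnhq iqzu dyvsf rboyr adf ojdp ddzow ofa uxacp slp igv
Hunk 5: at line 1 remove [xfnhq,iqzu,dyvsf] add [ibh,bcfkd] -> 11 lines: pujkz ibh bcfkd rboyr adf ojdp ddzow ofa uxacp slp igv
Hunk 6: at line 1 remove [bcfkd] add [izve,xpcyq] -> 12 lines: pujkz ibh izve xpcyq rboyr adf ojdp ddzow ofa uxacp slp igv
Hunk 7: at line 5 remove [adf,ojdp,ddzow] add [mtga,qwcaq] -> 11 lines: pujkz ibh izve xpcyq rboyr mtga qwcaq ofa uxacp slp igv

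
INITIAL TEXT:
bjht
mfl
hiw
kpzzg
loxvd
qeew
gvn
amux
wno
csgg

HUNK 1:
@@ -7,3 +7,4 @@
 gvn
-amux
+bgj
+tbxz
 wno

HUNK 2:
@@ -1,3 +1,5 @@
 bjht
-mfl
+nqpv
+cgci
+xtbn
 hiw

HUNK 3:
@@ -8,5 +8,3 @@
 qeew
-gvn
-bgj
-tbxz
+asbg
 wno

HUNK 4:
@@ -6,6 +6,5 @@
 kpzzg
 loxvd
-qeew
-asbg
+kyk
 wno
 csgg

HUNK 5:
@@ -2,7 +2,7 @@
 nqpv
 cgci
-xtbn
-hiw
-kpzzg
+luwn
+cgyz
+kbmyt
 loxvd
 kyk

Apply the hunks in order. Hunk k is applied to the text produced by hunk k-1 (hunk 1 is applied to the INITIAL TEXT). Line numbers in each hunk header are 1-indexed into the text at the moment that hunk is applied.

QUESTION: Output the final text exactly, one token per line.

Hunk 1: at line 7 remove [amux] add [bgj,tbxz] -> 11 lines: bjht mfl hiw kpzzg loxvd qeew gvn bgj tbxz wno csgg
Hunk 2: at line 1 remove [mfl] add [nqpv,cgci,xtbn] -> 13 lines: bjht nqpv cgci xtbn hiw kpzzg loxvd qeew gvn bgj tbxz wno csgg
Hunk 3: at line 8 remove [gvn,bgj,tbxz] add [asbg] -> 11 lines: bjht nqpv cgci xtbn hiw kpzzg loxvd qeew asbg wno csgg
Hunk 4: at line 6 remove [qeew,asbg] add [kyk] -> 10 lines: bjht nqpv cgci xtbn hiw kpzzg loxvd kyk wno csgg
Hunk 5: at line 2 remove [xtbn,hiw,kpzzg] add [luwn,cgyz,kbmyt] -> 10 lines: bjht nqpv cgci luwn cgyz kbmyt loxvd kyk wno csgg

Answer: bjht
nqpv
cgci
luwn
cgyz
kbmyt
loxvd
kyk
wno
csgg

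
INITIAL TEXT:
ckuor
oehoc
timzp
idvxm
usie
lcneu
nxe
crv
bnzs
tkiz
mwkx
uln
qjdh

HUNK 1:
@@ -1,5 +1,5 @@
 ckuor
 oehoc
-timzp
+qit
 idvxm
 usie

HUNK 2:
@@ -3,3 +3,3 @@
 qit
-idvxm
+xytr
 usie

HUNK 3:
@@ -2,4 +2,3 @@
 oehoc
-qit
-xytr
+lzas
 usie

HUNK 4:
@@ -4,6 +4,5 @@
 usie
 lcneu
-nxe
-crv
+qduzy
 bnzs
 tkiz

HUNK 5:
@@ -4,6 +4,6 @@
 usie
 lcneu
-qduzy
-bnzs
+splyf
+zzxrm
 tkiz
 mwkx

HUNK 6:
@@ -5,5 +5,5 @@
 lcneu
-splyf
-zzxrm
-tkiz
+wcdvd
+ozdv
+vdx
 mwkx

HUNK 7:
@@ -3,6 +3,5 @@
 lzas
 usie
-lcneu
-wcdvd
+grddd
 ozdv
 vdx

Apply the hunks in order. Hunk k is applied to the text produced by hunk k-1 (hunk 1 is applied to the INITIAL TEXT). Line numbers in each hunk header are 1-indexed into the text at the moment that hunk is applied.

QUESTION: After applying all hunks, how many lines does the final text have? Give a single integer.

Hunk 1: at line 1 remove [timzp] add [qit] -> 13 lines: ckuor oehoc qit idvxm usie lcneu nxe crv bnzs tkiz mwkx uln qjdh
Hunk 2: at line 3 remove [idvxm] add [xytr] -> 13 lines: ckuor oehoc qit xytr usie lcneu nxe crv bnzs tkiz mwkx uln qjdh
Hunk 3: at line 2 remove [qit,xytr] add [lzas] -> 12 lines: ckuor oehoc lzas usie lcneu nxe crv bnzs tkiz mwkx uln qjdh
Hunk 4: at line 4 remove [nxe,crv] add [qduzy] -> 11 lines: ckuor oehoc lzas usie lcneu qduzy bnzs tkiz mwkx uln qjdh
Hunk 5: at line 4 remove [qduzy,bnzs] add [splyf,zzxrm] -> 11 lines: ckuor oehoc lzas usie lcneu splyf zzxrm tkiz mwkx uln qjdh
Hunk 6: at line 5 remove [splyf,zzxrm,tkiz] add [wcdvd,ozdv,vdx] -> 11 lines: ckuor oehoc lzas usie lcneu wcdvd ozdv vdx mwkx uln qjdh
Hunk 7: at line 3 remove [lcneu,wcdvd] add [grddd] -> 10 lines: ckuor oehoc lzas usie grddd ozdv vdx mwkx uln qjdh
Final line count: 10

Answer: 10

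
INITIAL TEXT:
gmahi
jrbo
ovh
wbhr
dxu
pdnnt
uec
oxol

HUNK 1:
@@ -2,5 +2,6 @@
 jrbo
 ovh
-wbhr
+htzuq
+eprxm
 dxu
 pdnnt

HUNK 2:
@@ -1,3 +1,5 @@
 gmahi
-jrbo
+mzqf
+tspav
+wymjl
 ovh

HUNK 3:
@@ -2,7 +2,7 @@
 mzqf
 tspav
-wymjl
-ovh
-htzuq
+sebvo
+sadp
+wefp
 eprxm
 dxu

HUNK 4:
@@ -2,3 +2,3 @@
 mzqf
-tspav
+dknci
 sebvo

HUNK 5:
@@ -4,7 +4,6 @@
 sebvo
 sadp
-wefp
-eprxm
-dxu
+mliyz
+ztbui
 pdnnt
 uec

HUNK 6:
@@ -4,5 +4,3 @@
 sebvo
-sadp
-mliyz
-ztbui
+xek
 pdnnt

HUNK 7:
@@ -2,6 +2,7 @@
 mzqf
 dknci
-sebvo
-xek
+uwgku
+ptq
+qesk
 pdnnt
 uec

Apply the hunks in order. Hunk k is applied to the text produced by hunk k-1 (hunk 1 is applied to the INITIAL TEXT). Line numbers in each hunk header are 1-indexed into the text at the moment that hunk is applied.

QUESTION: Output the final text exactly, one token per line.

Hunk 1: at line 2 remove [wbhr] add [htzuq,eprxm] -> 9 lines: gmahi jrbo ovh htzuq eprxm dxu pdnnt uec oxol
Hunk 2: at line 1 remove [jrbo] add [mzqf,tspav,wymjl] -> 11 lines: gmahi mzqf tspav wymjl ovh htzuq eprxm dxu pdnnt uec oxol
Hunk 3: at line 2 remove [wymjl,ovh,htzuq] add [sebvo,sadp,wefp] -> 11 lines: gmahi mzqf tspav sebvo sadp wefp eprxm dxu pdnnt uec oxol
Hunk 4: at line 2 remove [tspav] add [dknci] -> 11 lines: gmahi mzqf dknci sebvo sadp wefp eprxm dxu pdnnt uec oxol
Hunk 5: at line 4 remove [wefp,eprxm,dxu] add [mliyz,ztbui] -> 10 lines: gmahi mzqf dknci sebvo sadp mliyz ztbui pdnnt uec oxol
Hunk 6: at line 4 remove [sadp,mliyz,ztbui] add [xek] -> 8 lines: gmahi mzqf dknci sebvo xek pdnnt uec oxol
Hunk 7: at line 2 remove [sebvo,xek] add [uwgku,ptq,qesk] -> 9 lines: gmahi mzqf dknci uwgku ptq qesk pdnnt uec oxol

Answer: gmahi
mzqf
dknci
uwgku
ptq
qesk
pdnnt
uec
oxol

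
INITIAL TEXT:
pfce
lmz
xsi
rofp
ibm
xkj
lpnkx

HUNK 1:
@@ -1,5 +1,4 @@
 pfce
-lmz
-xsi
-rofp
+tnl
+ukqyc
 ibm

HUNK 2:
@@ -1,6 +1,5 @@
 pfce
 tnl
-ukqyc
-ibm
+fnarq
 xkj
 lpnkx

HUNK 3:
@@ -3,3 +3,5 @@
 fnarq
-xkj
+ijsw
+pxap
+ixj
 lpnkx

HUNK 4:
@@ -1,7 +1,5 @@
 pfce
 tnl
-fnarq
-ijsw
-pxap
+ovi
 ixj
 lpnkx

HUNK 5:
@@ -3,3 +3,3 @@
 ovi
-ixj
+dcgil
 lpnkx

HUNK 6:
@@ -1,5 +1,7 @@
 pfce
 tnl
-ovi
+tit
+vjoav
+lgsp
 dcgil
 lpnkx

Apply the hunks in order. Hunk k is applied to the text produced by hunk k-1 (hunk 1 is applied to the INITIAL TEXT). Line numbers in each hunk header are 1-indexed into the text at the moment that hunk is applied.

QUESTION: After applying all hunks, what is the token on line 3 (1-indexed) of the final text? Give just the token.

Hunk 1: at line 1 remove [lmz,xsi,rofp] add [tnl,ukqyc] -> 6 lines: pfce tnl ukqyc ibm xkj lpnkx
Hunk 2: at line 1 remove [ukqyc,ibm] add [fnarq] -> 5 lines: pfce tnl fnarq xkj lpnkx
Hunk 3: at line 3 remove [xkj] add [ijsw,pxap,ixj] -> 7 lines: pfce tnl fnarq ijsw pxap ixj lpnkx
Hunk 4: at line 1 remove [fnarq,ijsw,pxap] add [ovi] -> 5 lines: pfce tnl ovi ixj lpnkx
Hunk 5: at line 3 remove [ixj] add [dcgil] -> 5 lines: pfce tnl ovi dcgil lpnkx
Hunk 6: at line 1 remove [ovi] add [tit,vjoav,lgsp] -> 7 lines: pfce tnl tit vjoav lgsp dcgil lpnkx
Final line 3: tit

Answer: tit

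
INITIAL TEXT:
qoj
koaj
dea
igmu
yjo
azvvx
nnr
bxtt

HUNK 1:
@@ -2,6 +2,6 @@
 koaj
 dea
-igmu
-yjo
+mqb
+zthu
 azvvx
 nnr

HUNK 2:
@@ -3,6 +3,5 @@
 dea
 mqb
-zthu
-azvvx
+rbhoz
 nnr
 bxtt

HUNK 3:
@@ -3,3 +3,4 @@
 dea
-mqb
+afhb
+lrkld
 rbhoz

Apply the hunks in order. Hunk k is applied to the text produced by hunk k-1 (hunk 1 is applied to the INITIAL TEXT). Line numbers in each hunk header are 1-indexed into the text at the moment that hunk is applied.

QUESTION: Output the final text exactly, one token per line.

Hunk 1: at line 2 remove [igmu,yjo] add [mqb,zthu] -> 8 lines: qoj koaj dea mqb zthu azvvx nnr bxtt
Hunk 2: at line 3 remove [zthu,azvvx] add [rbhoz] -> 7 lines: qoj koaj dea mqb rbhoz nnr bxtt
Hunk 3: at line 3 remove [mqb] add [afhb,lrkld] -> 8 lines: qoj koaj dea afhb lrkld rbhoz nnr bxtt

Answer: qoj
koaj
dea
afhb
lrkld
rbhoz
nnr
bxtt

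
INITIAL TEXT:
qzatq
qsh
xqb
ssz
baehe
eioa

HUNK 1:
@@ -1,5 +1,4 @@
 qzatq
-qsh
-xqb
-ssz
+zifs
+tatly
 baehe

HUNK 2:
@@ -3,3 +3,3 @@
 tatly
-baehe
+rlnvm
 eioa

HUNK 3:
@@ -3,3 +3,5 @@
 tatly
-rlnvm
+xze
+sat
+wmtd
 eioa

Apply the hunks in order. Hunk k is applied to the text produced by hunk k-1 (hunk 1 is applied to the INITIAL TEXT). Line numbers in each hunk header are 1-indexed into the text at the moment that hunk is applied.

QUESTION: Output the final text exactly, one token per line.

Hunk 1: at line 1 remove [qsh,xqb,ssz] add [zifs,tatly] -> 5 lines: qzatq zifs tatly baehe eioa
Hunk 2: at line 3 remove [baehe] add [rlnvm] -> 5 lines: qzatq zifs tatly rlnvm eioa
Hunk 3: at line 3 remove [rlnvm] add [xze,sat,wmtd] -> 7 lines: qzatq zifs tatly xze sat wmtd eioa

Answer: qzatq
zifs
tatly
xze
sat
wmtd
eioa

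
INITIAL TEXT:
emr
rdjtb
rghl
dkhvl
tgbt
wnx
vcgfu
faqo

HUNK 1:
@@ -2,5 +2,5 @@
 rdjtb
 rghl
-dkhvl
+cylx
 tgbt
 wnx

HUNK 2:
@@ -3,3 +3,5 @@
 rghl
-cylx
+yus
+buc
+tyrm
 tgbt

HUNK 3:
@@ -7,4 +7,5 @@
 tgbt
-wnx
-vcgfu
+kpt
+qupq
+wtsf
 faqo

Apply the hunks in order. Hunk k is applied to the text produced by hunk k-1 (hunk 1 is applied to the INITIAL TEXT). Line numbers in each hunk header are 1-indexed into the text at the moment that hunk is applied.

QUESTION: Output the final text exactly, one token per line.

Hunk 1: at line 2 remove [dkhvl] add [cylx] -> 8 lines: emr rdjtb rghl cylx tgbt wnx vcgfu faqo
Hunk 2: at line 3 remove [cylx] add [yus,buc,tyrm] -> 10 lines: emr rdjtb rghl yus buc tyrm tgbt wnx vcgfu faqo
Hunk 3: at line 7 remove [wnx,vcgfu] add [kpt,qupq,wtsf] -> 11 lines: emr rdjtb rghl yus buc tyrm tgbt kpt qupq wtsf faqo

Answer: emr
rdjtb
rghl
yus
buc
tyrm
tgbt
kpt
qupq
wtsf
faqo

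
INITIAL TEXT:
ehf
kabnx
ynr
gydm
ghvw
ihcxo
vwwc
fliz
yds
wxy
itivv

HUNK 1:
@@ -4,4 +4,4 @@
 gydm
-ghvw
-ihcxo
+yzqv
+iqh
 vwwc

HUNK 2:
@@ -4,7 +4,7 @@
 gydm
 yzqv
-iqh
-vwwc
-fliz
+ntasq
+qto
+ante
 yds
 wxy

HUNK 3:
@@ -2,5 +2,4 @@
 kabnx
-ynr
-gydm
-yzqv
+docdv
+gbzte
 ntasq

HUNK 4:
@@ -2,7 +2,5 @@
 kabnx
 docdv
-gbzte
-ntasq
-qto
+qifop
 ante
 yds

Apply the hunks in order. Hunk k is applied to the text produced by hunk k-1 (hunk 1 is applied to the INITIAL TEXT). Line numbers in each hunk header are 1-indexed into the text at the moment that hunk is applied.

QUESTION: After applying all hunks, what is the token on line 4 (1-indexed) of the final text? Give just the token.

Answer: qifop

Derivation:
Hunk 1: at line 4 remove [ghvw,ihcxo] add [yzqv,iqh] -> 11 lines: ehf kabnx ynr gydm yzqv iqh vwwc fliz yds wxy itivv
Hunk 2: at line 4 remove [iqh,vwwc,fliz] add [ntasq,qto,ante] -> 11 lines: ehf kabnx ynr gydm yzqv ntasq qto ante yds wxy itivv
Hunk 3: at line 2 remove [ynr,gydm,yzqv] add [docdv,gbzte] -> 10 lines: ehf kabnx docdv gbzte ntasq qto ante yds wxy itivv
Hunk 4: at line 2 remove [gbzte,ntasq,qto] add [qifop] -> 8 lines: ehf kabnx docdv qifop ante yds wxy itivv
Final line 4: qifop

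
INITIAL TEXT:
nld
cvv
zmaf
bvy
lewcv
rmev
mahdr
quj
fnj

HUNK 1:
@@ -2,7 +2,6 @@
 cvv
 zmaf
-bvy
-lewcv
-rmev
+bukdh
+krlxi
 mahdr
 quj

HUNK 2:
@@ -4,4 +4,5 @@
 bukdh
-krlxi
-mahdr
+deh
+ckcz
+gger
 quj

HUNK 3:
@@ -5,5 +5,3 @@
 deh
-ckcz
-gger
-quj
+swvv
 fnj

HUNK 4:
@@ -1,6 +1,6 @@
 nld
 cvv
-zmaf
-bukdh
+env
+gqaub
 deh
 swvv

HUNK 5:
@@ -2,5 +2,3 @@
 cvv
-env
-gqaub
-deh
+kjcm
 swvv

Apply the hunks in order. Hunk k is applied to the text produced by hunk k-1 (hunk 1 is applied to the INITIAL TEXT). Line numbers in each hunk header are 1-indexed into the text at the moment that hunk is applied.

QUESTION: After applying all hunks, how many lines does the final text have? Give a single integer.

Hunk 1: at line 2 remove [bvy,lewcv,rmev] add [bukdh,krlxi] -> 8 lines: nld cvv zmaf bukdh krlxi mahdr quj fnj
Hunk 2: at line 4 remove [krlxi,mahdr] add [deh,ckcz,gger] -> 9 lines: nld cvv zmaf bukdh deh ckcz gger quj fnj
Hunk 3: at line 5 remove [ckcz,gger,quj] add [swvv] -> 7 lines: nld cvv zmaf bukdh deh swvv fnj
Hunk 4: at line 1 remove [zmaf,bukdh] add [env,gqaub] -> 7 lines: nld cvv env gqaub deh swvv fnj
Hunk 5: at line 2 remove [env,gqaub,deh] add [kjcm] -> 5 lines: nld cvv kjcm swvv fnj
Final line count: 5

Answer: 5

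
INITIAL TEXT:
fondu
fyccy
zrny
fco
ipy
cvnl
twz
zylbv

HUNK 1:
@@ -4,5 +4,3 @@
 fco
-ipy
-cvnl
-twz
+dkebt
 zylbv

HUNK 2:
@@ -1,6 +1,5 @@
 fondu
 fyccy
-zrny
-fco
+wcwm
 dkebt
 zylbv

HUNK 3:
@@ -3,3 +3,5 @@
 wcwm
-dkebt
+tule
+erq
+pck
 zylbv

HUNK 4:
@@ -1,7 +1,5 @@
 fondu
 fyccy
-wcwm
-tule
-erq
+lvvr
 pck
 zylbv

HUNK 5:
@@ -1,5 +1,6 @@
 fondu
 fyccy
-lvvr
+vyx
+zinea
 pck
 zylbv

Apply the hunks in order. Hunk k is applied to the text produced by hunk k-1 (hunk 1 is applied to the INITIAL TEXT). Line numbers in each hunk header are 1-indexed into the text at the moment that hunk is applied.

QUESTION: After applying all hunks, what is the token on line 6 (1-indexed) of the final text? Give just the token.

Answer: zylbv

Derivation:
Hunk 1: at line 4 remove [ipy,cvnl,twz] add [dkebt] -> 6 lines: fondu fyccy zrny fco dkebt zylbv
Hunk 2: at line 1 remove [zrny,fco] add [wcwm] -> 5 lines: fondu fyccy wcwm dkebt zylbv
Hunk 3: at line 3 remove [dkebt] add [tule,erq,pck] -> 7 lines: fondu fyccy wcwm tule erq pck zylbv
Hunk 4: at line 1 remove [wcwm,tule,erq] add [lvvr] -> 5 lines: fondu fyccy lvvr pck zylbv
Hunk 5: at line 1 remove [lvvr] add [vyx,zinea] -> 6 lines: fondu fyccy vyx zinea pck zylbv
Final line 6: zylbv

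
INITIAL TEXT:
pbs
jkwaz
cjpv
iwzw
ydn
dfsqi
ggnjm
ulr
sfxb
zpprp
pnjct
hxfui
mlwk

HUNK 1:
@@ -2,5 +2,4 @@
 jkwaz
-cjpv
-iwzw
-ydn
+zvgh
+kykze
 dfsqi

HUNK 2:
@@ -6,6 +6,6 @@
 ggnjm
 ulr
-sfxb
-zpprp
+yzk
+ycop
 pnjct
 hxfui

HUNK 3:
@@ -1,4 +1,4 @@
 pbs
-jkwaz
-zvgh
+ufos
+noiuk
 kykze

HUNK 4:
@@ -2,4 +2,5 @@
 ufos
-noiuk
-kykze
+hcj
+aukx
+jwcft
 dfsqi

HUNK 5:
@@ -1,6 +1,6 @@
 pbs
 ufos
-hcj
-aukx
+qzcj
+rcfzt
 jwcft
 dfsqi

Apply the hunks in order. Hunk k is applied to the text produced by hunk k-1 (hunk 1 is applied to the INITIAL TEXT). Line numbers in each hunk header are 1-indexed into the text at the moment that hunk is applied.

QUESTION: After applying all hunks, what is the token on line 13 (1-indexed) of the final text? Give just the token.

Hunk 1: at line 2 remove [cjpv,iwzw,ydn] add [zvgh,kykze] -> 12 lines: pbs jkwaz zvgh kykze dfsqi ggnjm ulr sfxb zpprp pnjct hxfui mlwk
Hunk 2: at line 6 remove [sfxb,zpprp] add [yzk,ycop] -> 12 lines: pbs jkwaz zvgh kykze dfsqi ggnjm ulr yzk ycop pnjct hxfui mlwk
Hunk 3: at line 1 remove [jkwaz,zvgh] add [ufos,noiuk] -> 12 lines: pbs ufos noiuk kykze dfsqi ggnjm ulr yzk ycop pnjct hxfui mlwk
Hunk 4: at line 2 remove [noiuk,kykze] add [hcj,aukx,jwcft] -> 13 lines: pbs ufos hcj aukx jwcft dfsqi ggnjm ulr yzk ycop pnjct hxfui mlwk
Hunk 5: at line 1 remove [hcj,aukx] add [qzcj,rcfzt] -> 13 lines: pbs ufos qzcj rcfzt jwcft dfsqi ggnjm ulr yzk ycop pnjct hxfui mlwk
Final line 13: mlwk

Answer: mlwk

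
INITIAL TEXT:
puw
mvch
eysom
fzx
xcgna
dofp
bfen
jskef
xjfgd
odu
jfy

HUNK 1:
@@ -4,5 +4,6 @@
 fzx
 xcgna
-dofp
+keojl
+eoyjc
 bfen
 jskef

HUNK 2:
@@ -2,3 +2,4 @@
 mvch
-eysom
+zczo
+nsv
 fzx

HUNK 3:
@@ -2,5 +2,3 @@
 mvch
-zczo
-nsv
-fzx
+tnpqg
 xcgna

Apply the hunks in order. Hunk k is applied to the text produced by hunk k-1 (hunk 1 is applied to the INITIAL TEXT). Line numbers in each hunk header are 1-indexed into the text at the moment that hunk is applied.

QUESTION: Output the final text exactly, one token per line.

Hunk 1: at line 4 remove [dofp] add [keojl,eoyjc] -> 12 lines: puw mvch eysom fzx xcgna keojl eoyjc bfen jskef xjfgd odu jfy
Hunk 2: at line 2 remove [eysom] add [zczo,nsv] -> 13 lines: puw mvch zczo nsv fzx xcgna keojl eoyjc bfen jskef xjfgd odu jfy
Hunk 3: at line 2 remove [zczo,nsv,fzx] add [tnpqg] -> 11 lines: puw mvch tnpqg xcgna keojl eoyjc bfen jskef xjfgd odu jfy

Answer: puw
mvch
tnpqg
xcgna
keojl
eoyjc
bfen
jskef
xjfgd
odu
jfy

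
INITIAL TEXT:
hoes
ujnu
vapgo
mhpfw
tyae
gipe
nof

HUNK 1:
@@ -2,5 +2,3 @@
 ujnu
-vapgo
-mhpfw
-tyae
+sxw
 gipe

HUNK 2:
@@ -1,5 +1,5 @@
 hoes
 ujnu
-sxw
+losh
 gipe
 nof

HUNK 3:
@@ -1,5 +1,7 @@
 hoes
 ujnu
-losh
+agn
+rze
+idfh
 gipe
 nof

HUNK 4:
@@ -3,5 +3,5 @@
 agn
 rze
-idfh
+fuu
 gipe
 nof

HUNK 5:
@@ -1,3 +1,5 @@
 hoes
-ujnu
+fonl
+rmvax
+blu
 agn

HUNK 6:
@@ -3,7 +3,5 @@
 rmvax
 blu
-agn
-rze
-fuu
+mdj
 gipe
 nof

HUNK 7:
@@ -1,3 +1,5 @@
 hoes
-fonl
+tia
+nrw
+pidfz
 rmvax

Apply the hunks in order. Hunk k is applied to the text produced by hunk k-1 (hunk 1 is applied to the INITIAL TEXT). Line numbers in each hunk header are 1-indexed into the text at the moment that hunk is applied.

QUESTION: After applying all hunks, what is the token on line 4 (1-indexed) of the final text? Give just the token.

Hunk 1: at line 2 remove [vapgo,mhpfw,tyae] add [sxw] -> 5 lines: hoes ujnu sxw gipe nof
Hunk 2: at line 1 remove [sxw] add [losh] -> 5 lines: hoes ujnu losh gipe nof
Hunk 3: at line 1 remove [losh] add [agn,rze,idfh] -> 7 lines: hoes ujnu agn rze idfh gipe nof
Hunk 4: at line 3 remove [idfh] add [fuu] -> 7 lines: hoes ujnu agn rze fuu gipe nof
Hunk 5: at line 1 remove [ujnu] add [fonl,rmvax,blu] -> 9 lines: hoes fonl rmvax blu agn rze fuu gipe nof
Hunk 6: at line 3 remove [agn,rze,fuu] add [mdj] -> 7 lines: hoes fonl rmvax blu mdj gipe nof
Hunk 7: at line 1 remove [fonl] add [tia,nrw,pidfz] -> 9 lines: hoes tia nrw pidfz rmvax blu mdj gipe nof
Final line 4: pidfz

Answer: pidfz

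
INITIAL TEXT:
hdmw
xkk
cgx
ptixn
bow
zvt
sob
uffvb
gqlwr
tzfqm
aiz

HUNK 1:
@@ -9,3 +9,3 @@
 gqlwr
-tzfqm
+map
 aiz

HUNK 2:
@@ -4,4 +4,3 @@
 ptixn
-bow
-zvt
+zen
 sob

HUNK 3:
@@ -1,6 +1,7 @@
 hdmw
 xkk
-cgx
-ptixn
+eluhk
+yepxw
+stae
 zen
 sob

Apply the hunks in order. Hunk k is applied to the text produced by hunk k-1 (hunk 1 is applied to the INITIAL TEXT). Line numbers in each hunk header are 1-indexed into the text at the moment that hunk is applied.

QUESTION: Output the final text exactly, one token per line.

Answer: hdmw
xkk
eluhk
yepxw
stae
zen
sob
uffvb
gqlwr
map
aiz

Derivation:
Hunk 1: at line 9 remove [tzfqm] add [map] -> 11 lines: hdmw xkk cgx ptixn bow zvt sob uffvb gqlwr map aiz
Hunk 2: at line 4 remove [bow,zvt] add [zen] -> 10 lines: hdmw xkk cgx ptixn zen sob uffvb gqlwr map aiz
Hunk 3: at line 1 remove [cgx,ptixn] add [eluhk,yepxw,stae] -> 11 lines: hdmw xkk eluhk yepxw stae zen sob uffvb gqlwr map aiz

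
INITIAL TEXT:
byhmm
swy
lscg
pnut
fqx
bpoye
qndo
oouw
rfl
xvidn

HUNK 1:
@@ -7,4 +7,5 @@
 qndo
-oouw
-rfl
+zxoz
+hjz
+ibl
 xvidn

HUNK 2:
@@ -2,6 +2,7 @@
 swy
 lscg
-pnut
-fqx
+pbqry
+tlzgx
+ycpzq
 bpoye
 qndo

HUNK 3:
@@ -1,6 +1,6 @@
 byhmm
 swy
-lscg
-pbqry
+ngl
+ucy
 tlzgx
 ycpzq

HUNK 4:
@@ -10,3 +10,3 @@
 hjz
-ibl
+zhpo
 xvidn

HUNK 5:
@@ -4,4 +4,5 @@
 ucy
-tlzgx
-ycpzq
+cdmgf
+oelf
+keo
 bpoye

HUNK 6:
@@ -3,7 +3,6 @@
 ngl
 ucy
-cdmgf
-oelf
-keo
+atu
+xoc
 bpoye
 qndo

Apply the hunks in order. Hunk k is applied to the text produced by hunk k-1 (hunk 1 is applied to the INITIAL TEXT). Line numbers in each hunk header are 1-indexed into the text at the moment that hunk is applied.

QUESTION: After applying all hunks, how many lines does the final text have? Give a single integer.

Answer: 12

Derivation:
Hunk 1: at line 7 remove [oouw,rfl] add [zxoz,hjz,ibl] -> 11 lines: byhmm swy lscg pnut fqx bpoye qndo zxoz hjz ibl xvidn
Hunk 2: at line 2 remove [pnut,fqx] add [pbqry,tlzgx,ycpzq] -> 12 lines: byhmm swy lscg pbqry tlzgx ycpzq bpoye qndo zxoz hjz ibl xvidn
Hunk 3: at line 1 remove [lscg,pbqry] add [ngl,ucy] -> 12 lines: byhmm swy ngl ucy tlzgx ycpzq bpoye qndo zxoz hjz ibl xvidn
Hunk 4: at line 10 remove [ibl] add [zhpo] -> 12 lines: byhmm swy ngl ucy tlzgx ycpzq bpoye qndo zxoz hjz zhpo xvidn
Hunk 5: at line 4 remove [tlzgx,ycpzq] add [cdmgf,oelf,keo] -> 13 lines: byhmm swy ngl ucy cdmgf oelf keo bpoye qndo zxoz hjz zhpo xvidn
Hunk 6: at line 3 remove [cdmgf,oelf,keo] add [atu,xoc] -> 12 lines: byhmm swy ngl ucy atu xoc bpoye qndo zxoz hjz zhpo xvidn
Final line count: 12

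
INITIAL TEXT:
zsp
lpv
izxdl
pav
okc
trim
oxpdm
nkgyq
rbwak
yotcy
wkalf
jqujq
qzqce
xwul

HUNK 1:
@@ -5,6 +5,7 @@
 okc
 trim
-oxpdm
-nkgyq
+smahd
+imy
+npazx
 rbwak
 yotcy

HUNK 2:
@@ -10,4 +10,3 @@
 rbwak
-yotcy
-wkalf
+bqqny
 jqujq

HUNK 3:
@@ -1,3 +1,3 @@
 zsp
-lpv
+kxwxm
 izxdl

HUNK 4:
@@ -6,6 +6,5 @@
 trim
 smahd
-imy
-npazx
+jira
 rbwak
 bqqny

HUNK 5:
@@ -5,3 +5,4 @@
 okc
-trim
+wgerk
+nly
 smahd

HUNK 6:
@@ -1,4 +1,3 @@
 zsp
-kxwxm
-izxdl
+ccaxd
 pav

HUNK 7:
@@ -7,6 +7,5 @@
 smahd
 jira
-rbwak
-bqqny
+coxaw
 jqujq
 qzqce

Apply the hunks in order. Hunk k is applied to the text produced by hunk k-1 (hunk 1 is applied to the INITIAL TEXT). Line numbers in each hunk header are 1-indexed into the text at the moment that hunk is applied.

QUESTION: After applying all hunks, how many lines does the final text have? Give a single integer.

Hunk 1: at line 5 remove [oxpdm,nkgyq] add [smahd,imy,npazx] -> 15 lines: zsp lpv izxdl pav okc trim smahd imy npazx rbwak yotcy wkalf jqujq qzqce xwul
Hunk 2: at line 10 remove [yotcy,wkalf] add [bqqny] -> 14 lines: zsp lpv izxdl pav okc trim smahd imy npazx rbwak bqqny jqujq qzqce xwul
Hunk 3: at line 1 remove [lpv] add [kxwxm] -> 14 lines: zsp kxwxm izxdl pav okc trim smahd imy npazx rbwak bqqny jqujq qzqce xwul
Hunk 4: at line 6 remove [imy,npazx] add [jira] -> 13 lines: zsp kxwxm izxdl pav okc trim smahd jira rbwak bqqny jqujq qzqce xwul
Hunk 5: at line 5 remove [trim] add [wgerk,nly] -> 14 lines: zsp kxwxm izxdl pav okc wgerk nly smahd jira rbwak bqqny jqujq qzqce xwul
Hunk 6: at line 1 remove [kxwxm,izxdl] add [ccaxd] -> 13 lines: zsp ccaxd pav okc wgerk nly smahd jira rbwak bqqny jqujq qzqce xwul
Hunk 7: at line 7 remove [rbwak,bqqny] add [coxaw] -> 12 lines: zsp ccaxd pav okc wgerk nly smahd jira coxaw jqujq qzqce xwul
Final line count: 12

Answer: 12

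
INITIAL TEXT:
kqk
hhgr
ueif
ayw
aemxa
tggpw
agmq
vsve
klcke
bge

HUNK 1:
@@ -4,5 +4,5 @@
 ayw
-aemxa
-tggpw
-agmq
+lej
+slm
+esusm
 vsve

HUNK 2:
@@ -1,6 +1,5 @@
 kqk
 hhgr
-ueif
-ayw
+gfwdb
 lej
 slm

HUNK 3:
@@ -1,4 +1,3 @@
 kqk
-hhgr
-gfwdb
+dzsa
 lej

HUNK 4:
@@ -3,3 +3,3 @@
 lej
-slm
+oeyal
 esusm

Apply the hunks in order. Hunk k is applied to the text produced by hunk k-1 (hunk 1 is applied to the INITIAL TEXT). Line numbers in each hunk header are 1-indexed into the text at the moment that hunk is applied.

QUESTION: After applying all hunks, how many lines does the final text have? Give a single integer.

Answer: 8

Derivation:
Hunk 1: at line 4 remove [aemxa,tggpw,agmq] add [lej,slm,esusm] -> 10 lines: kqk hhgr ueif ayw lej slm esusm vsve klcke bge
Hunk 2: at line 1 remove [ueif,ayw] add [gfwdb] -> 9 lines: kqk hhgr gfwdb lej slm esusm vsve klcke bge
Hunk 3: at line 1 remove [hhgr,gfwdb] add [dzsa] -> 8 lines: kqk dzsa lej slm esusm vsve klcke bge
Hunk 4: at line 3 remove [slm] add [oeyal] -> 8 lines: kqk dzsa lej oeyal esusm vsve klcke bge
Final line count: 8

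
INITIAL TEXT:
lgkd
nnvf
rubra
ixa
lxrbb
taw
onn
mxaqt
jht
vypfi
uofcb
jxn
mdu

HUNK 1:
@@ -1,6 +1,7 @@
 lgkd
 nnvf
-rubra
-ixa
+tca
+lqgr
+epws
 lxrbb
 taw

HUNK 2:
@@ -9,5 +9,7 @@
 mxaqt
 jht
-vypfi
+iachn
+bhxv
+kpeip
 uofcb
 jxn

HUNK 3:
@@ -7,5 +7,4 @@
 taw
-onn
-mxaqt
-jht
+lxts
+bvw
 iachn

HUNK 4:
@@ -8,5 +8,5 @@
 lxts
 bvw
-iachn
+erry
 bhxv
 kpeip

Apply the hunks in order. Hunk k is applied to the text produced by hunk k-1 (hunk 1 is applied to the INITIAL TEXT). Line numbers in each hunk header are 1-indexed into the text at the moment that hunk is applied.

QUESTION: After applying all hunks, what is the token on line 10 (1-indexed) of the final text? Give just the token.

Answer: erry

Derivation:
Hunk 1: at line 1 remove [rubra,ixa] add [tca,lqgr,epws] -> 14 lines: lgkd nnvf tca lqgr epws lxrbb taw onn mxaqt jht vypfi uofcb jxn mdu
Hunk 2: at line 9 remove [vypfi] add [iachn,bhxv,kpeip] -> 16 lines: lgkd nnvf tca lqgr epws lxrbb taw onn mxaqt jht iachn bhxv kpeip uofcb jxn mdu
Hunk 3: at line 7 remove [onn,mxaqt,jht] add [lxts,bvw] -> 15 lines: lgkd nnvf tca lqgr epws lxrbb taw lxts bvw iachn bhxv kpeip uofcb jxn mdu
Hunk 4: at line 8 remove [iachn] add [erry] -> 15 lines: lgkd nnvf tca lqgr epws lxrbb taw lxts bvw erry bhxv kpeip uofcb jxn mdu
Final line 10: erry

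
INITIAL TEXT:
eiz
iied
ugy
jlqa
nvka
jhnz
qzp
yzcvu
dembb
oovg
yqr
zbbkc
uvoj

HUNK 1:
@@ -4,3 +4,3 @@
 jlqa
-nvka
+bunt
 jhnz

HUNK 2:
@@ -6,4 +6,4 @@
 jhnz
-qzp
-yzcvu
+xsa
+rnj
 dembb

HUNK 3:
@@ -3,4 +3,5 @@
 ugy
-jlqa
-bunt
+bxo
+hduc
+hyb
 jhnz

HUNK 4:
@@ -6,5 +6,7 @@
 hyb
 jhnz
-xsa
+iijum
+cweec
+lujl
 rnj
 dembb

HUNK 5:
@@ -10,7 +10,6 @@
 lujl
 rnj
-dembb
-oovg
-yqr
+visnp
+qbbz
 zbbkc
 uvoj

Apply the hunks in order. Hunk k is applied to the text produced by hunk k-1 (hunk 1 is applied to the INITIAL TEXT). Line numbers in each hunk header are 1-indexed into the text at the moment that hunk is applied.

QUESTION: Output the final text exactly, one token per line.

Answer: eiz
iied
ugy
bxo
hduc
hyb
jhnz
iijum
cweec
lujl
rnj
visnp
qbbz
zbbkc
uvoj

Derivation:
Hunk 1: at line 4 remove [nvka] add [bunt] -> 13 lines: eiz iied ugy jlqa bunt jhnz qzp yzcvu dembb oovg yqr zbbkc uvoj
Hunk 2: at line 6 remove [qzp,yzcvu] add [xsa,rnj] -> 13 lines: eiz iied ugy jlqa bunt jhnz xsa rnj dembb oovg yqr zbbkc uvoj
Hunk 3: at line 3 remove [jlqa,bunt] add [bxo,hduc,hyb] -> 14 lines: eiz iied ugy bxo hduc hyb jhnz xsa rnj dembb oovg yqr zbbkc uvoj
Hunk 4: at line 6 remove [xsa] add [iijum,cweec,lujl] -> 16 lines: eiz iied ugy bxo hduc hyb jhnz iijum cweec lujl rnj dembb oovg yqr zbbkc uvoj
Hunk 5: at line 10 remove [dembb,oovg,yqr] add [visnp,qbbz] -> 15 lines: eiz iied ugy bxo hduc hyb jhnz iijum cweec lujl rnj visnp qbbz zbbkc uvoj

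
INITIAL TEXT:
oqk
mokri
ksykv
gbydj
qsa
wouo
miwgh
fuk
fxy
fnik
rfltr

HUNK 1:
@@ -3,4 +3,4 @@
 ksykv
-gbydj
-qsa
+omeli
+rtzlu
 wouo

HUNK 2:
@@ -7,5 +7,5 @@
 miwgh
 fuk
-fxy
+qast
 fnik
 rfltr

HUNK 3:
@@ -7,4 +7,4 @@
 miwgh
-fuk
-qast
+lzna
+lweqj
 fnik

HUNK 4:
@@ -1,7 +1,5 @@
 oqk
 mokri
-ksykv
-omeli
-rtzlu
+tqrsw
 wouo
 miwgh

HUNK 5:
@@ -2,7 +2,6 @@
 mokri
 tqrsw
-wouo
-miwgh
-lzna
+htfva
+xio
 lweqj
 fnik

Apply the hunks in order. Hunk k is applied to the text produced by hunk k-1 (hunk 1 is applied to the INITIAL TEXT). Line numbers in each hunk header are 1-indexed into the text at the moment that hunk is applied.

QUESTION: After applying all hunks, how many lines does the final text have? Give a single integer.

Hunk 1: at line 3 remove [gbydj,qsa] add [omeli,rtzlu] -> 11 lines: oqk mokri ksykv omeli rtzlu wouo miwgh fuk fxy fnik rfltr
Hunk 2: at line 7 remove [fxy] add [qast] -> 11 lines: oqk mokri ksykv omeli rtzlu wouo miwgh fuk qast fnik rfltr
Hunk 3: at line 7 remove [fuk,qast] add [lzna,lweqj] -> 11 lines: oqk mokri ksykv omeli rtzlu wouo miwgh lzna lweqj fnik rfltr
Hunk 4: at line 1 remove [ksykv,omeli,rtzlu] add [tqrsw] -> 9 lines: oqk mokri tqrsw wouo miwgh lzna lweqj fnik rfltr
Hunk 5: at line 2 remove [wouo,miwgh,lzna] add [htfva,xio] -> 8 lines: oqk mokri tqrsw htfva xio lweqj fnik rfltr
Final line count: 8

Answer: 8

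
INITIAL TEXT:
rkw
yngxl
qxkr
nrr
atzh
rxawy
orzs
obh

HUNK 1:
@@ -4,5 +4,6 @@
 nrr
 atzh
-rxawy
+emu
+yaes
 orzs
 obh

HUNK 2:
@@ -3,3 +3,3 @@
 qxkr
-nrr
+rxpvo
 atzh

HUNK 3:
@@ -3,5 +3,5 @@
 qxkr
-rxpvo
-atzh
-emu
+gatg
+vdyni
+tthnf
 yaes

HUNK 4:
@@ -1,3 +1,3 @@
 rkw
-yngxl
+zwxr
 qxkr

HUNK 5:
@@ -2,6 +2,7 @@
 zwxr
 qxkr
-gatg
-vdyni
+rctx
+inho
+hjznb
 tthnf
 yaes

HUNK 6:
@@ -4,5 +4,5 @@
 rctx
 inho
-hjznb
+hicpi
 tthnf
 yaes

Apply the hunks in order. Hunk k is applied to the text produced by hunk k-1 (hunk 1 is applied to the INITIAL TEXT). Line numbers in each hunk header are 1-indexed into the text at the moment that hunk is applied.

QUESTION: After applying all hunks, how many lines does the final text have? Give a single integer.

Hunk 1: at line 4 remove [rxawy] add [emu,yaes] -> 9 lines: rkw yngxl qxkr nrr atzh emu yaes orzs obh
Hunk 2: at line 3 remove [nrr] add [rxpvo] -> 9 lines: rkw yngxl qxkr rxpvo atzh emu yaes orzs obh
Hunk 3: at line 3 remove [rxpvo,atzh,emu] add [gatg,vdyni,tthnf] -> 9 lines: rkw yngxl qxkr gatg vdyni tthnf yaes orzs obh
Hunk 4: at line 1 remove [yngxl] add [zwxr] -> 9 lines: rkw zwxr qxkr gatg vdyni tthnf yaes orzs obh
Hunk 5: at line 2 remove [gatg,vdyni] add [rctx,inho,hjznb] -> 10 lines: rkw zwxr qxkr rctx inho hjznb tthnf yaes orzs obh
Hunk 6: at line 4 remove [hjznb] add [hicpi] -> 10 lines: rkw zwxr qxkr rctx inho hicpi tthnf yaes orzs obh
Final line count: 10

Answer: 10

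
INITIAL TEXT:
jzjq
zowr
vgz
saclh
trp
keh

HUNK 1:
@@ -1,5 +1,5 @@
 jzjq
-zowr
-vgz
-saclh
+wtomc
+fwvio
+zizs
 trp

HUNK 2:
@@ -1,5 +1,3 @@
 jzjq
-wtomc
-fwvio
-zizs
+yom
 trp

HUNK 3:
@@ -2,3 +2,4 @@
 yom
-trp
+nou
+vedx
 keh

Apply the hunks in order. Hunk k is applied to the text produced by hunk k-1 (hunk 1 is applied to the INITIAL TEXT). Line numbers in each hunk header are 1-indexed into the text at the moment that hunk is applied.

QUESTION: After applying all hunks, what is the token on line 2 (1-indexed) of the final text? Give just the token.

Answer: yom

Derivation:
Hunk 1: at line 1 remove [zowr,vgz,saclh] add [wtomc,fwvio,zizs] -> 6 lines: jzjq wtomc fwvio zizs trp keh
Hunk 2: at line 1 remove [wtomc,fwvio,zizs] add [yom] -> 4 lines: jzjq yom trp keh
Hunk 3: at line 2 remove [trp] add [nou,vedx] -> 5 lines: jzjq yom nou vedx keh
Final line 2: yom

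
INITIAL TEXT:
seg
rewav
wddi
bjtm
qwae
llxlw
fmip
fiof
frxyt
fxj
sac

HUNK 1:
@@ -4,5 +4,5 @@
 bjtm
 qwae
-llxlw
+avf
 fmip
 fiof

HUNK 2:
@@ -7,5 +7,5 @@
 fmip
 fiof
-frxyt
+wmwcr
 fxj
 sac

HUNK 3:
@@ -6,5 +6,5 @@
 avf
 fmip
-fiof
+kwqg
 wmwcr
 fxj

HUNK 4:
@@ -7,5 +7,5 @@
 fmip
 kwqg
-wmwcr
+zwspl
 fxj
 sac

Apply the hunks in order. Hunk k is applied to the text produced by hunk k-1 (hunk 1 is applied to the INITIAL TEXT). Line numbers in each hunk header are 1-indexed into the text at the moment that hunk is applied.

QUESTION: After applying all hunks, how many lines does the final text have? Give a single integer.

Hunk 1: at line 4 remove [llxlw] add [avf] -> 11 lines: seg rewav wddi bjtm qwae avf fmip fiof frxyt fxj sac
Hunk 2: at line 7 remove [frxyt] add [wmwcr] -> 11 lines: seg rewav wddi bjtm qwae avf fmip fiof wmwcr fxj sac
Hunk 3: at line 6 remove [fiof] add [kwqg] -> 11 lines: seg rewav wddi bjtm qwae avf fmip kwqg wmwcr fxj sac
Hunk 4: at line 7 remove [wmwcr] add [zwspl] -> 11 lines: seg rewav wddi bjtm qwae avf fmip kwqg zwspl fxj sac
Final line count: 11

Answer: 11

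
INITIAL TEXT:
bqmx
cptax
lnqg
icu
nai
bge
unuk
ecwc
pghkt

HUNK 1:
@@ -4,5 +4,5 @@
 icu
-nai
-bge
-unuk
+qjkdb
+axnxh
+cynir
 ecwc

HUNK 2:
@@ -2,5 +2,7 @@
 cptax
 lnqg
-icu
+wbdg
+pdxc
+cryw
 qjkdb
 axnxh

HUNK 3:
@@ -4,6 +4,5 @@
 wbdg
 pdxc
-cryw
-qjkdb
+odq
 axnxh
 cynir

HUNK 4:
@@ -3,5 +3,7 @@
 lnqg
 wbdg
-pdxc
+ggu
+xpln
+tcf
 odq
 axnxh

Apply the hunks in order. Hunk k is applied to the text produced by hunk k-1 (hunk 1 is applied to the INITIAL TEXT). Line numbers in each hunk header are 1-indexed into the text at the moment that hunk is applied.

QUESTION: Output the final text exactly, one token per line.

Answer: bqmx
cptax
lnqg
wbdg
ggu
xpln
tcf
odq
axnxh
cynir
ecwc
pghkt

Derivation:
Hunk 1: at line 4 remove [nai,bge,unuk] add [qjkdb,axnxh,cynir] -> 9 lines: bqmx cptax lnqg icu qjkdb axnxh cynir ecwc pghkt
Hunk 2: at line 2 remove [icu] add [wbdg,pdxc,cryw] -> 11 lines: bqmx cptax lnqg wbdg pdxc cryw qjkdb axnxh cynir ecwc pghkt
Hunk 3: at line 4 remove [cryw,qjkdb] add [odq] -> 10 lines: bqmx cptax lnqg wbdg pdxc odq axnxh cynir ecwc pghkt
Hunk 4: at line 3 remove [pdxc] add [ggu,xpln,tcf] -> 12 lines: bqmx cptax lnqg wbdg ggu xpln tcf odq axnxh cynir ecwc pghkt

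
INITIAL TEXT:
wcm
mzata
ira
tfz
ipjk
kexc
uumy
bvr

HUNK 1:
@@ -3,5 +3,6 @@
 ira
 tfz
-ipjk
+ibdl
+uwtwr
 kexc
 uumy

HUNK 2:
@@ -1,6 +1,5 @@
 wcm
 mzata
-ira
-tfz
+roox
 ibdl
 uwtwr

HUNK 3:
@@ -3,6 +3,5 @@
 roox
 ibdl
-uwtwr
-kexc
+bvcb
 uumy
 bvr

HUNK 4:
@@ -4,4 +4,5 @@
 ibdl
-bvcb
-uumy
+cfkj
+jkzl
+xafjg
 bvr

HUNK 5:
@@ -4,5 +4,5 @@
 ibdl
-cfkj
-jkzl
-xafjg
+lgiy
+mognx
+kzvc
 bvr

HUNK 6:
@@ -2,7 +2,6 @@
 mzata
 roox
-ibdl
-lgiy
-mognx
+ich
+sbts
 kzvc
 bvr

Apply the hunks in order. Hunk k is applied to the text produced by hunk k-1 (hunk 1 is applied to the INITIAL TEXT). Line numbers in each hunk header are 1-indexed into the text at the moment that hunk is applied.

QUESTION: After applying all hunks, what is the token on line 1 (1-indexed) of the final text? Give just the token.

Answer: wcm

Derivation:
Hunk 1: at line 3 remove [ipjk] add [ibdl,uwtwr] -> 9 lines: wcm mzata ira tfz ibdl uwtwr kexc uumy bvr
Hunk 2: at line 1 remove [ira,tfz] add [roox] -> 8 lines: wcm mzata roox ibdl uwtwr kexc uumy bvr
Hunk 3: at line 3 remove [uwtwr,kexc] add [bvcb] -> 7 lines: wcm mzata roox ibdl bvcb uumy bvr
Hunk 4: at line 4 remove [bvcb,uumy] add [cfkj,jkzl,xafjg] -> 8 lines: wcm mzata roox ibdl cfkj jkzl xafjg bvr
Hunk 5: at line 4 remove [cfkj,jkzl,xafjg] add [lgiy,mognx,kzvc] -> 8 lines: wcm mzata roox ibdl lgiy mognx kzvc bvr
Hunk 6: at line 2 remove [ibdl,lgiy,mognx] add [ich,sbts] -> 7 lines: wcm mzata roox ich sbts kzvc bvr
Final line 1: wcm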